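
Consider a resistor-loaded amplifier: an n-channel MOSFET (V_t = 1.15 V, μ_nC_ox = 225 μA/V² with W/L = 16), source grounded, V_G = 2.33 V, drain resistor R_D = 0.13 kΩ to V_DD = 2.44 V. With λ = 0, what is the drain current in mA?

I_D = 2.51 mA

V_GS = V_G = 2.33 V, so V_ov = 2.33 − 1.15 = 1.18 V.
k_n = μ_nC_ox · (W/L) = 3.6 mA/V².
Assume saturation: I_D = ½ k_n V_ov² = 0.5 × 3.6 × 1.18² = 2.51 mA, giving V_DS = V_DD − I_D R_D = 2.44 − 2.51 × 0.13 = 2.11 V.
V_DS = 2.11 V ≥ V_ov = 1.18 V, confirming saturation.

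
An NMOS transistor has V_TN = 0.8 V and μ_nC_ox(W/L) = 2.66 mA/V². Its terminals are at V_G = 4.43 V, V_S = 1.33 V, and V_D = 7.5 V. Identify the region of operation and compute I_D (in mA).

Saturation; I_D = 7.04 mA

V_GS = V_G − V_S = 4.43 − 1.33 = 3.1 V; V_DS = V_D − V_S = 7.5 − 1.33 = 6.17 V.
V_ov = V_GS − V_TN = 3.1 − 0.8 = 2.3 V.
Since V_DS = 6.17 V ≥ V_ov = 2.3 V, the device is in saturation.
I_D = ½ k_n V_ov² = 0.5 × 2.66 × 2.3² = 7.04 mA.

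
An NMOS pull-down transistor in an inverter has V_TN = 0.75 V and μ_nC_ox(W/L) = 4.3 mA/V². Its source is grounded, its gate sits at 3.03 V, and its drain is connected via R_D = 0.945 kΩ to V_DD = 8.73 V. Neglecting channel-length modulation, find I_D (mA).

V_GS = V_G = 3.03 V, so V_ov = 3.03 − 0.75 = 2.28 V.
Assume saturation: I_D = ½ k_n V_ov² = 0.5 × 4.3 × 2.28² = 11.2 mA, giving V_DS = V_DD − I_D R_D = 8.73 − 11.2 × 0.945 = -1.83 V.
But -1.83 V < V_ov = 2.28 V, so the device is actually in triode.
In triode I_D = k_n[V_ov V_DS − ½ V_DS²] and I_D = (V_DD − V_DS)/R_D. Equating: 2.03 V_DS² − 10.26 V_DS + 8.73 = 0, giving V_DS = 1.08 V (the root below V_ov).
I_D = (8.73 − 1.08) / 0.945 = 8.09 mA.

I_D = 8.09 mA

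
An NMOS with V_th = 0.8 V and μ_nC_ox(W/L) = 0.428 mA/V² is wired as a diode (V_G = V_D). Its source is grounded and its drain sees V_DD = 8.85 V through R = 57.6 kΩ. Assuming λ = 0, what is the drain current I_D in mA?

With gate tied to drain, V_GS = V_DS ≥ V_GS − V_th, so the device is in saturation.
KCL at the drain: ½ k_n (V_GS − V_th)² = (V_DD − V_GS)/R.
Let x = V_GS − 0.8. Then 12.3 x² + x − 8.05 = 0, giving x = 0.769 V (positive root), so V_GS = 1.57 V.
I_D = (V_DD − V_GS)/R = (8.85 − 1.57) / 57.6 = 0.126 mA.

I_D = 0.126 mA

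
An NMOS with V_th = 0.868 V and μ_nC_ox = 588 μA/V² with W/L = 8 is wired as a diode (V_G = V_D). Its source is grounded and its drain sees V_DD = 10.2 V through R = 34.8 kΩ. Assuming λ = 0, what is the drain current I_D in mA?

I_D = 0.259 mA

With gate tied to drain, V_GS = V_DS ≥ V_GS − V_th, so the device is in saturation.
k_n = μ_nC_ox · (W/L) = 4.704 mA/V².
KCL at the drain: ½ k_n (V_GS − V_th)² = (V_DD − V_GS)/R.
Let x = V_GS − 0.868. Then 81.8 x² + x − 9.332 = 0, giving x = 0.332 V (positive root), so V_GS = 1.2 V.
I_D = (V_DD − V_GS)/R = (10.2 − 1.2) / 34.8 = 0.259 mA.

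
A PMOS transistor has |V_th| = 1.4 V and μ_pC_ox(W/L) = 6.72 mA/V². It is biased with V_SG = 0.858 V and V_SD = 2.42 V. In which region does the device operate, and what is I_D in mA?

V_SG = 0.858 V < |V_th| = 1.4 V, so the transistor is in cutoff.

Cutoff; I_D = 0 mA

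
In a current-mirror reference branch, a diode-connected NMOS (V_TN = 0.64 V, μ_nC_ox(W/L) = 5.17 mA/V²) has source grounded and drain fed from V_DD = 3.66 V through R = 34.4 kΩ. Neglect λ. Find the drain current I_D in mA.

I_D = 0.0826 mA

With gate tied to drain, V_GS = V_DS ≥ V_GS − V_TN, so the device is in saturation.
KCL at the drain: ½ k_n (V_GS − V_TN)² = (V_DD − V_GS)/R.
Let x = V_GS − 0.64. Then 88.9 x² + x − 3.02 = 0, giving x = 0.179 V (positive root), so V_GS = 0.819 V.
I_D = (V_DD − V_GS)/R = (3.66 − 0.819) / 34.4 = 0.0826 mA.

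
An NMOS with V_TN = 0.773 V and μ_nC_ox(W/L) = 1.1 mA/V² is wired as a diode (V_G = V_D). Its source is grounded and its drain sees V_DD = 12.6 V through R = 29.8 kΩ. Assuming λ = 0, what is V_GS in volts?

V_GS = 1.59 V

With gate tied to drain, V_GS = V_DS ≥ V_GS − V_TN, so the device is in saturation.
KCL at the drain: ½ k_n (V_GS − V_TN)² = (V_DD − V_GS)/R.
Let x = V_GS − 0.773. Then 16.4 x² + x − 11.83 = 0, giving x = 0.82 V (positive root), so V_GS = 1.59 V.
I_D = (V_DD − V_GS)/R = (12.6 − 1.59) / 29.8 = 0.369 mA.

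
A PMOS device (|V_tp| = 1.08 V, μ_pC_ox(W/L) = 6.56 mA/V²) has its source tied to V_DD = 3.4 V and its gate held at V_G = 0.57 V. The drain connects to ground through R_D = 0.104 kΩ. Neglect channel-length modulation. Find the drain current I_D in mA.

I_D = 10.0 mA

V_SG = V_DD − V_G = 3.4 − 0.57 = 2.83 V, so V_ov = 2.83 − 1.08 = 1.75 V.
Assume saturation: I_D = ½ k_p V_ov² = 0.5 × 6.56 × 1.75² = 10 mA, giving V_SD = V_DD − I_D R_D = 3.4 − 10 × 0.104 = 2.36 V.
V_SD = 2.36 V ≥ V_ov = 1.75 V, confirming saturation.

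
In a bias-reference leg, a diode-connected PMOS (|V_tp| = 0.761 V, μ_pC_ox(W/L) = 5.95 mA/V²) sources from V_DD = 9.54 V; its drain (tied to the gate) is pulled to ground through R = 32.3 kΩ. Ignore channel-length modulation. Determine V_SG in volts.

With gate tied to drain, V_SG = V_SD ≥ V_SG − |V_tp|, so the device is in saturation.
KCL at the drain: ½ k_p (V_SG − |V_tp|)² = (V_DD − V_SG)/R.
Let x = V_SG − 0.761. Then 96.1 x² + x − 8.779 = 0, giving x = 0.297 V (positive root), so V_SG = 1.06 V.
I_D = (V_DD − V_SG)/R = (9.54 − 1.06) / 32.3 = 0.263 mA.

V_SG = 1.06 V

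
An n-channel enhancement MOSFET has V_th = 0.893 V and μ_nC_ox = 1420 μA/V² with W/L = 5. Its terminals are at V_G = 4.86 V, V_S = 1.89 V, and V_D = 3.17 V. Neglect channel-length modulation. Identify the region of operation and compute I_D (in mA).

V_GS = V_G − V_S = 4.86 − 1.89 = 2.97 V; V_DS = V_D − V_S = 3.17 − 1.89 = 1.28 V.
k_n = μ_nC_ox · (W/L) = 7.1 mA/V².
V_ov = V_GS − V_th = 2.97 − 0.893 = 2.08 V.
Since V_DS = 1.28 V < V_ov = 2.08 V, the device is in the triode region.
I_D = k_n [V_ov · V_DS − ½ V_DS²] = 7.1 × [2.08 × 1.28 − 0.5 × 1.28²] = 13.1 mA.

Triode; I_D = 13.1 mA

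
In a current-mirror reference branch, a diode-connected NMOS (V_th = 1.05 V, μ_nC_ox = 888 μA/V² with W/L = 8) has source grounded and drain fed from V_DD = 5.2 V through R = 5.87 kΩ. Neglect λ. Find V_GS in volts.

With gate tied to drain, V_GS = V_DS ≥ V_GS − V_th, so the device is in saturation.
k_n = μ_nC_ox · (W/L) = 7.104 mA/V².
KCL at the drain: ½ k_n (V_GS − V_th)² = (V_DD − V_GS)/R.
Let x = V_GS − 1.05. Then 20.9 x² + x − 4.15 = 0, giving x = 0.423 V (positive root), so V_GS = 1.47 V.
I_D = (V_DD − V_GS)/R = (5.2 − 1.47) / 5.87 = 0.635 mA.

V_GS = 1.47 V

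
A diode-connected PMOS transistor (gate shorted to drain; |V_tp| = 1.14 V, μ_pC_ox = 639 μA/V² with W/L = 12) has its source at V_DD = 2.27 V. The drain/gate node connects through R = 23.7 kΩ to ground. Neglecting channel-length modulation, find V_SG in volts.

With gate tied to drain, V_SG = V_SD ≥ V_SG − |V_tp|, so the device is in saturation.
k_p = μ_pC_ox · (W/L) = 7.668 mA/V².
KCL at the drain: ½ k_p (V_SG − |V_tp|)² = (V_DD − V_SG)/R.
Let x = V_SG − 1.14. Then 90.9 x² + x − 1.13 = 0, giving x = 0.106 V (positive root), so V_SG = 1.25 V.
I_D = (V_DD − V_SG)/R = (2.27 − 1.25) / 23.7 = 0.0432 mA.

V_SG = 1.25 V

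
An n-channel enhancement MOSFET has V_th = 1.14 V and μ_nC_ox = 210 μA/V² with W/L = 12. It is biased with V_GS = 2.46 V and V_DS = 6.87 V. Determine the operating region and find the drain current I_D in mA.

Saturation; I_D = 2.20 mA

k_n = μ_nC_ox · (W/L) = 2.52 mA/V².
V_ov = V_GS − V_th = 2.46 − 1.14 = 1.32 V.
Since V_DS = 6.87 V ≥ V_ov = 1.32 V, the device is in saturation.
I_D = ½ k_n V_ov² = 0.5 × 2.52 × 1.32² = 2.2 mA.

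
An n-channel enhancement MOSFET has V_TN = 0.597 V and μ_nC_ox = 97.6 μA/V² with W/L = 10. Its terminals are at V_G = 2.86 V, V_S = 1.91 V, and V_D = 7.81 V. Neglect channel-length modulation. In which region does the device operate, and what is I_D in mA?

V_GS = V_G − V_S = 2.86 − 1.91 = 0.95 V; V_DS = V_D − V_S = 7.81 − 1.91 = 5.9 V.
k_n = μ_nC_ox · (W/L) = 0.976 mA/V².
V_ov = V_GS − V_TN = 0.95 − 0.597 = 0.353 V.
Since V_DS = 5.9 V ≥ V_ov = 0.353 V, the device is in saturation.
I_D = ½ k_n V_ov² = 0.5 × 0.976 × 0.353² = 0.0608 mA.

Saturation; I_D = 0.0608 mA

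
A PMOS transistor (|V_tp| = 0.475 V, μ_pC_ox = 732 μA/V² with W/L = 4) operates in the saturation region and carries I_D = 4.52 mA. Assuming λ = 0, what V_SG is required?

k_p = μ_pC_ox · (W/L) = 2.928 mA/V².
In saturation I_D = ½ k_p (V_SG − |V_tp|)², so V_SG − |V_tp| = √(2 I_D / k_p) = √(2 × 4.52 / 2.928) = 1.76 V.
V_SG = 0.475 + 1.76 = 2.23 V.

V_SG = 2.23 V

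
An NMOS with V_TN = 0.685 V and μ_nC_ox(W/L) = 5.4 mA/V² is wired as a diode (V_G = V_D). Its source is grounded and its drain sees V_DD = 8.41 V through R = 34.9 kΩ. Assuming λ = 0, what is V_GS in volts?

V_GS = 0.966 V

With gate tied to drain, V_GS = V_DS ≥ V_GS − V_TN, so the device is in saturation.
KCL at the drain: ½ k_n (V_GS − V_TN)² = (V_DD − V_GS)/R.
Let x = V_GS − 0.685. Then 94.2 x² + x − 7.725 = 0, giving x = 0.281 V (positive root), so V_GS = 0.966 V.
I_D = (V_DD − V_GS)/R = (8.41 − 0.966) / 34.9 = 0.213 mA.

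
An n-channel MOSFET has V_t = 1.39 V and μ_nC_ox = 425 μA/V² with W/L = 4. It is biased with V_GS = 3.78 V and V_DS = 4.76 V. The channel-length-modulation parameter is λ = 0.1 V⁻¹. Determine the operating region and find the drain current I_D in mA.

Saturation; I_D = 7.17 mA

k_n = μ_nC_ox · (W/L) = 1.7 mA/V².
V_ov = V_GS − V_t = 3.78 − 1.39 = 2.39 V.
Since V_DS = 4.76 V ≥ V_ov = 2.39 V, the device is in saturation.
I_D = ½ k_n V_ov² (1 + λ V_DS) = 0.5 × 1.7 × 2.39² × (1 + 0.1 × 4.76) = 7.17 mA.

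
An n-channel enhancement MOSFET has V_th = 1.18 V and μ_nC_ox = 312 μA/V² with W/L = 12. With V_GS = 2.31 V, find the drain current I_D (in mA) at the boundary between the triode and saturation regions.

I_D = 2.39 mA

At the boundary V_DS = V_ov = V_GS − V_th = 2.31 − 1.18 = 1.13 V.
k_n = μ_nC_ox · (W/L) = 3.744 mA/V².
I_D = ½ k_n V_ov² = 0.5 × 3.744 × 1.13² = 2.39 mA.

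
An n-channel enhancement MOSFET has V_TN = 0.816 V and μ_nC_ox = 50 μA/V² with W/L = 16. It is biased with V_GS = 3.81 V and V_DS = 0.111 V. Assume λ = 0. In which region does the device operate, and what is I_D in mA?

k_n = μ_nC_ox · (W/L) = 0.8 mA/V².
V_ov = V_GS − V_TN = 3.81 − 0.816 = 2.99 V.
Since V_DS = 0.111 V < V_ov = 2.99 V, the device is in the triode region.
I_D = k_n [V_ov · V_DS − ½ V_DS²] = 0.8 × [2.99 × 0.111 − 0.5 × 0.111²] = 0.261 mA.

Triode; I_D = 0.261 mA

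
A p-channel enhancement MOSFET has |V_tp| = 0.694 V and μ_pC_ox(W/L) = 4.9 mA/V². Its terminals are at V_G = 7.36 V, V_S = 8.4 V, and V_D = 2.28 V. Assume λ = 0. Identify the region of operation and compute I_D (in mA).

V_SG = V_S − V_G = 8.4 − 7.36 = 1.04 V; V_SD = V_S − V_D = 8.4 − 2.28 = 6.12 V.
V_ov = V_SG − |V_tp| = 1.04 − 0.694 = 0.346 V.
Since V_SD = 6.12 V ≥ V_ov = 0.346 V, the device is in saturation.
I_D = ½ k_p V_ov² = 0.5 × 4.9 × 0.346² = 0.293 mA.

Saturation; I_D = 0.293 mA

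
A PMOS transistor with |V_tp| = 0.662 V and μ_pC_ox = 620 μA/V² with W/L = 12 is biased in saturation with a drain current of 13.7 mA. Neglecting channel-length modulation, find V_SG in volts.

V_SG = 2.58 V

k_p = μ_pC_ox · (W/L) = 7.44 mA/V².
In saturation I_D = ½ k_p (V_SG − |V_tp|)², so V_SG − |V_tp| = √(2 I_D / k_p) = √(2 × 13.7 / 7.44) = 1.92 V.
V_SG = 0.662 + 1.92 = 2.58 V.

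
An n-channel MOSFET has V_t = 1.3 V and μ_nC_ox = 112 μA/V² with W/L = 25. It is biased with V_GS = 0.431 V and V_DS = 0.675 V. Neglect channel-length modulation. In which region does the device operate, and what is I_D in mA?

Cutoff; I_D = 0 mA

V_GS = 0.431 V < V_t = 1.3 V, so the transistor is in cutoff.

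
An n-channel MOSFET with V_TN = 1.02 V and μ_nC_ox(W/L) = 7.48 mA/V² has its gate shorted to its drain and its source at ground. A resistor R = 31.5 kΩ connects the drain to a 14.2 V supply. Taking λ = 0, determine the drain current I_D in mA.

I_D = 0.408 mA

With gate tied to drain, V_GS = V_DS ≥ V_GS − V_TN, so the device is in saturation.
KCL at the drain: ½ k_n (V_GS − V_TN)² = (V_DD − V_GS)/R.
Let x = V_GS − 1.02. Then 118 x² + x − 13.18 = 0, giving x = 0.33 V (positive root), so V_GS = 1.35 V.
I_D = (V_DD − V_GS)/R = (14.2 − 1.35) / 31.5 = 0.408 mA.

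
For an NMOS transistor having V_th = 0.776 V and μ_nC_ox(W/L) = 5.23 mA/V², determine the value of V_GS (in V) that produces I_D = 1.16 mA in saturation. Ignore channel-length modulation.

V_GS = 1.44 V

In saturation I_D = ½ k_n (V_GS − V_th)², so V_GS − V_th = √(2 I_D / k_n) = √(2 × 1.16 / 5.23) = 0.666 V.
V_GS = 0.776 + 0.666 = 1.44 V.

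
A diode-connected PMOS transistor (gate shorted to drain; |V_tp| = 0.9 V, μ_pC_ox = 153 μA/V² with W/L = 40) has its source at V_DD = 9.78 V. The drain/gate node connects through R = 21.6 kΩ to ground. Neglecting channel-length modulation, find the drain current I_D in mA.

I_D = 0.394 mA

With gate tied to drain, V_SG = V_SD ≥ V_SG − |V_tp|, so the device is in saturation.
k_p = μ_pC_ox · (W/L) = 6.12 mA/V².
KCL at the drain: ½ k_p (V_SG − |V_tp|)² = (V_DD − V_SG)/R.
Let x = V_SG − 0.9. Then 66.1 x² + x − 8.88 = 0, giving x = 0.359 V (positive root), so V_SG = 1.26 V.
I_D = (V_DD − V_SG)/R = (9.78 − 1.26) / 21.6 = 0.394 mA.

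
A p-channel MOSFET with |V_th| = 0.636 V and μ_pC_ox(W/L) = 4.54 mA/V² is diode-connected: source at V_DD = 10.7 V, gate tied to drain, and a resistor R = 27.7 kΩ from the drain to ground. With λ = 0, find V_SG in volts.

V_SG = 1.03 V

With gate tied to drain, V_SG = V_SD ≥ V_SG − |V_th|, so the device is in saturation.
KCL at the drain: ½ k_p (V_SG − |V_th|)² = (V_DD − V_SG)/R.
Let x = V_SG − 0.636. Then 62.9 x² + x − 10.06 = 0, giving x = 0.392 V (positive root), so V_SG = 1.03 V.
I_D = (V_DD − V_SG)/R = (10.7 − 1.03) / 27.7 = 0.349 mA.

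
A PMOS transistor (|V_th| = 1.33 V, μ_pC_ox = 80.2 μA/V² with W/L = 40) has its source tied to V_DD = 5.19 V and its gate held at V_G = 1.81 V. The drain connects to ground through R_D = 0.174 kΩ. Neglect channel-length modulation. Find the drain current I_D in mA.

V_SG = V_DD − V_G = 5.19 − 1.81 = 3.38 V, so V_ov = 3.38 − 1.33 = 2.05 V.
k_p = μ_pC_ox · (W/L) = 3.208 mA/V².
Assume saturation: I_D = ½ k_p V_ov² = 0.5 × 3.208 × 2.05² = 6.74 mA, giving V_SD = V_DD − I_D R_D = 5.19 − 6.74 × 0.174 = 4.02 V.
V_SD = 4.02 V ≥ V_ov = 2.05 V, confirming saturation.

I_D = 6.74 mA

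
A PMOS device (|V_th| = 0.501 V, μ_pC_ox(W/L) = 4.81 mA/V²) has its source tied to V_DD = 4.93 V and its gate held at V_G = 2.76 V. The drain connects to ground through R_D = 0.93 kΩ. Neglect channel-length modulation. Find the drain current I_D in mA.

I_D = 4.53 mA

V_SG = V_DD − V_G = 4.93 − 2.76 = 2.17 V, so V_ov = 2.17 − 0.501 = 1.67 V.
Assume saturation: I_D = ½ k_p V_ov² = 0.5 × 4.81 × 1.67² = 6.7 mA, giving V_SD = V_DD − I_D R_D = 4.93 − 6.7 × 0.93 = -1.3 V.
But -1.3 V < V_ov = 1.67 V, so the device is actually in triode.
In triode I_D = k_p[V_ov V_SD − ½ V_SD²] and I_D = (V_DD − V_SD)/R_D. Equating: 2.24 V_SD² − 8.466 V_SD + 4.93 = 0, giving V_SD = 0.719 V (the root below V_ov).
I_D = (4.93 − 0.719) / 0.93 = 4.53 mA.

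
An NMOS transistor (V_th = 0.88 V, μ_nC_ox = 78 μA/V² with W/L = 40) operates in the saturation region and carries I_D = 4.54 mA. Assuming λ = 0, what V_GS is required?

V_GS = 2.59 V

k_n = μ_nC_ox · (W/L) = 3.12 mA/V².
In saturation I_D = ½ k_n (V_GS − V_th)², so V_GS − V_th = √(2 I_D / k_n) = √(2 × 4.54 / 3.12) = 1.71 V.
V_GS = 0.88 + 1.71 = 2.59 V.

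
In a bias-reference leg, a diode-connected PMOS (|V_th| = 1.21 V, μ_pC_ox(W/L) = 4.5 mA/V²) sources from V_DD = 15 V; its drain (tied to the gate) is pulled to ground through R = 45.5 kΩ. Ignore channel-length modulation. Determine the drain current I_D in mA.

With gate tied to drain, V_SG = V_SD ≥ V_SG − |V_th|, so the device is in saturation.
KCL at the drain: ½ k_p (V_SG − |V_th|)² = (V_DD − V_SG)/R.
Let x = V_SG − 1.21. Then 102 x² + x − 13.79 = 0, giving x = 0.362 V (positive root), so V_SG = 1.57 V.
I_D = (V_DD − V_SG)/R = (15 − 1.57) / 45.5 = 0.295 mA.

I_D = 0.295 mA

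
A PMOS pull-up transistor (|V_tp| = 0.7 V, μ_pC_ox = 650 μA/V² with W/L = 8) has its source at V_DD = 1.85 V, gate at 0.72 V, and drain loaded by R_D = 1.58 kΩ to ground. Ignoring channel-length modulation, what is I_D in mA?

V_SG = V_DD − V_G = 1.85 − 0.72 = 1.13 V, so V_ov = 1.13 − 0.7 = 0.43 V.
k_p = μ_pC_ox · (W/L) = 5.2 mA/V².
Assume saturation: I_D = ½ k_p V_ov² = 0.5 × 5.2 × 0.43² = 0.481 mA, giving V_SD = V_DD − I_D R_D = 1.85 − 0.481 × 1.58 = 1.09 V.
V_SD = 1.09 V ≥ V_ov = 0.43 V, confirming saturation.

I_D = 0.481 mA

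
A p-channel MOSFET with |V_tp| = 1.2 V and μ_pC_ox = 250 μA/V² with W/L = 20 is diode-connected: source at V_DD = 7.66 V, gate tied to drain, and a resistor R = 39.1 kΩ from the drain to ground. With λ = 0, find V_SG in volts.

With gate tied to drain, V_SG = V_SD ≥ V_SG − |V_tp|, so the device is in saturation.
k_p = μ_pC_ox · (W/L) = 5 mA/V².
KCL at the drain: ½ k_p (V_SG − |V_tp|)² = (V_DD − V_SG)/R.
Let x = V_SG − 1.2. Then 97.8 x² + x − 6.46 = 0, giving x = 0.252 V (positive root), so V_SG = 1.45 V.
I_D = (V_DD − V_SG)/R = (7.66 − 1.45) / 39.1 = 0.159 mA.

V_SG = 1.45 V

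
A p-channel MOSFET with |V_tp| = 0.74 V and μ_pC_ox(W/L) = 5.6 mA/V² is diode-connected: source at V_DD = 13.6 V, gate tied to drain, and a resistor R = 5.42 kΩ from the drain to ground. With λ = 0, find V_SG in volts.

V_SG = 1.63 V

With gate tied to drain, V_SG = V_SD ≥ V_SG − |V_tp|, so the device is in saturation.
KCL at the drain: ½ k_p (V_SG − |V_tp|)² = (V_DD − V_SG)/R.
Let x = V_SG − 0.74. Then 15.2 x² + x − 12.86 = 0, giving x = 0.888 V (positive root), so V_SG = 1.63 V.
I_D = (V_DD − V_SG)/R = (13.6 − 1.63) / 5.42 = 2.21 mA.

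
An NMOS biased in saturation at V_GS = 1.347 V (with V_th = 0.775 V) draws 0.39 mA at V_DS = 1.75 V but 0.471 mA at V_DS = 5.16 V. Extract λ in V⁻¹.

With V_GS fixed, I_D ∝ (1 + λ V_DS) in saturation, so I_D2/I_D1 = (1 + λ V_DS2)/(1 + λ V_DS1).
0.471/0.39 = 1.208 = (1 + 5.16 λ)/(1 + 1.75 λ).
Solving: λ (I_D1 V_DS2 − I_D2 V_DS1) = I_D2 − I_D1, so λ = (0.471 − 0.39) / (0.39 × 5.16 − 0.471 × 1.75) = 0.081 / 1.19 = 0.0682 V⁻¹.

λ = 0.0682 V⁻¹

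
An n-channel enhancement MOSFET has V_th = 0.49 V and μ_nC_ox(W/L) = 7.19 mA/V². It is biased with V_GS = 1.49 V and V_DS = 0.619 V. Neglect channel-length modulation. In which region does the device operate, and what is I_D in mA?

Triode; I_D = 3.07 mA

V_ov = V_GS − V_th = 1.49 − 0.49 = 1 V.
Since V_DS = 0.619 V < V_ov = 1 V, the device is in the triode region.
I_D = k_n [V_ov · V_DS − ½ V_DS²] = 7.19 × [1 × 0.619 − 0.5 × 0.619²] = 3.07 mA.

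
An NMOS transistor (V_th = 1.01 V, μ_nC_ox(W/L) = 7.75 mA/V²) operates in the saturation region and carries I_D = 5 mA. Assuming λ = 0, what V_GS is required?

V_GS = 2.15 V

In saturation I_D = ½ k_n (V_GS − V_th)², so V_GS − V_th = √(2 I_D / k_n) = √(2 × 5 / 7.75) = 1.14 V.
V_GS = 1.01 + 1.14 = 2.15 V.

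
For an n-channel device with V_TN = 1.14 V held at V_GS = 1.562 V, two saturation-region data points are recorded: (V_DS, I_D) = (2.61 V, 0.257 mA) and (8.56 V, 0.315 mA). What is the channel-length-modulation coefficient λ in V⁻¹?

λ = 0.0421 V⁻¹

With V_GS fixed, I_D ∝ (1 + λ V_DS) in saturation, so I_D2/I_D1 = (1 + λ V_DS2)/(1 + λ V_DS1).
0.315/0.257 = 1.226 = (1 + 8.56 λ)/(1 + 2.61 λ).
Solving: λ (I_D1 V_DS2 − I_D2 V_DS1) = I_D2 − I_D1, so λ = (0.315 − 0.257) / (0.257 × 8.56 − 0.315 × 2.61) = 0.058 / 1.38 = 0.0421 V⁻¹.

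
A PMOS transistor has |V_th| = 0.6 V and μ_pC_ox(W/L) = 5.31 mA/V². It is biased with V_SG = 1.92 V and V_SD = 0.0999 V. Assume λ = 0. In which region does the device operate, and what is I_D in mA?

V_ov = V_SG − |V_th| = 1.92 − 0.6 = 1.32 V.
Since V_SD = 0.0999 V < V_ov = 1.32 V, the device is in the triode region.
I_D = k_p [V_ov · V_SD − ½ V_SD²] = 5.31 × [1.32 × 0.0999 − 0.5 × 0.0999²] = 0.674 mA.

Triode; I_D = 0.674 mA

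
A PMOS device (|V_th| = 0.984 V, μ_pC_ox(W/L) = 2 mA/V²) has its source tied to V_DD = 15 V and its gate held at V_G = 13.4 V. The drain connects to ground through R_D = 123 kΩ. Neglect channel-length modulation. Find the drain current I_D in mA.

I_D = 0.121 mA

V_SG = V_DD − V_G = 15 − 13.4 = 1.6 V, so V_ov = 1.6 − 0.984 = 0.616 V.
Assume saturation: I_D = ½ k_p V_ov² = 0.5 × 2 × 0.616² = 0.379 mA, giving V_SD = V_DD − I_D R_D = 15 − 0.379 × 123 = -31.7 V.
But -31.7 V < V_ov = 0.616 V, so the device is actually in triode.
In triode I_D = k_p[V_ov V_SD − ½ V_SD²] and I_D = (V_DD − V_SD)/R_D. Equating: 123 V_SD² − 152.5 V_SD + 15 = 0, giving V_SD = 0.108 V (the root below V_ov).
I_D = (15 − 0.108) / 123 = 0.121 mA.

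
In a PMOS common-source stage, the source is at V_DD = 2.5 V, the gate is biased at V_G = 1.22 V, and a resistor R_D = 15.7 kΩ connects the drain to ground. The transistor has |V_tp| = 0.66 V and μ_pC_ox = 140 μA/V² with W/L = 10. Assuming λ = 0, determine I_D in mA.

V_SG = V_DD − V_G = 2.5 − 1.22 = 1.28 V, so V_ov = 1.28 − 0.66 = 0.62 V.
k_p = μ_pC_ox · (W/L) = 1.4 mA/V².
Assume saturation: I_D = ½ k_p V_ov² = 0.5 × 1.4 × 0.62² = 0.269 mA, giving V_SD = V_DD − I_D R_D = 2.5 − 0.269 × 15.7 = -1.72 V.
But -1.72 V < V_ov = 0.62 V, so the device is actually in triode.
In triode I_D = k_p[V_ov V_SD − ½ V_SD²] and I_D = (V_DD − V_SD)/R_D. Equating: 11 V_SD² − 14.63 V_SD + 2.5 = 0, giving V_SD = 0.201 V (the root below V_ov).
I_D = (2.5 − 0.201) / 15.7 = 0.146 mA.

I_D = 0.146 mA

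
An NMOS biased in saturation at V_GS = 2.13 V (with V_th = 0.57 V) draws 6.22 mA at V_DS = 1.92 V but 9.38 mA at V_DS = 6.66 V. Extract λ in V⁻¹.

λ = 0.135 V⁻¹

With V_GS fixed, I_D ∝ (1 + λ V_DS) in saturation, so I_D2/I_D1 = (1 + λ V_DS2)/(1 + λ V_DS1).
9.38/6.22 = 1.508 = (1 + 6.66 λ)/(1 + 1.92 λ).
Solving: λ (I_D1 V_DS2 − I_D2 V_DS1) = I_D2 − I_D1, so λ = (9.38 − 6.22) / (6.22 × 6.66 − 9.38 × 1.92) = 3.16 / 23.4 = 0.135 V⁻¹.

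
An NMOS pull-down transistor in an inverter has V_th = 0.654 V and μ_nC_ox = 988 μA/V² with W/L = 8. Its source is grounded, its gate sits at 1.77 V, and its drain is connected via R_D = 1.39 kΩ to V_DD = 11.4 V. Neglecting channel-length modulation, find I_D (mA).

V_GS = V_G = 1.77 V, so V_ov = 1.77 − 0.654 = 1.12 V.
k_n = μ_nC_ox · (W/L) = 7.904 mA/V².
Assume saturation: I_D = ½ k_n V_ov² = 0.5 × 7.904 × 1.12² = 4.92 mA, giving V_DS = V_DD − I_D R_D = 11.4 − 4.92 × 1.39 = 4.56 V.
V_DS = 4.56 V ≥ V_ov = 1.12 V, confirming saturation.

I_D = 4.92 mA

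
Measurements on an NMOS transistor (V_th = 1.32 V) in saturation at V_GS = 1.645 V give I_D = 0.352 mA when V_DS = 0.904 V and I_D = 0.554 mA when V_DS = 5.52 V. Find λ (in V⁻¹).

λ = 0.140 V⁻¹

With V_GS fixed, I_D ∝ (1 + λ V_DS) in saturation, so I_D2/I_D1 = (1 + λ V_DS2)/(1 + λ V_DS1).
0.554/0.352 = 1.574 = (1 + 5.52 λ)/(1 + 0.904 λ).
Solving: λ (I_D1 V_DS2 − I_D2 V_DS1) = I_D2 − I_D1, so λ = (0.554 − 0.352) / (0.352 × 5.52 − 0.554 × 0.904) = 0.202 / 1.44 = 0.14 V⁻¹.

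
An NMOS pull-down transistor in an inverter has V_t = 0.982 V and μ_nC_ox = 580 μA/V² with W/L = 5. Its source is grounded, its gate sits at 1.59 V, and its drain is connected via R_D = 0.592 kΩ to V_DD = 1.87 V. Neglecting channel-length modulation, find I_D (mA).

I_D = 0.536 mA

V_GS = V_G = 1.59 V, so V_ov = 1.59 − 0.982 = 0.608 V.
k_n = μ_nC_ox · (W/L) = 2.9 mA/V².
Assume saturation: I_D = ½ k_n V_ov² = 0.5 × 2.9 × 0.608² = 0.536 mA, giving V_DS = V_DD − I_D R_D = 1.87 − 0.536 × 0.592 = 1.55 V.
V_DS = 1.55 V ≥ V_ov = 0.608 V, confirming saturation.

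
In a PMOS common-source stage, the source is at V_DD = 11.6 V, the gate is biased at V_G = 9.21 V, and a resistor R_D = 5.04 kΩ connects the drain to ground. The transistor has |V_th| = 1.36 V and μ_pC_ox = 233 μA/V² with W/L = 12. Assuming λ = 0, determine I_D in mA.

V_SG = V_DD − V_G = 11.6 − 9.21 = 2.39 V, so V_ov = 2.39 − 1.36 = 1.03 V.
k_p = μ_pC_ox · (W/L) = 2.796 mA/V².
Assume saturation: I_D = ½ k_p V_ov² = 0.5 × 2.796 × 1.03² = 1.48 mA, giving V_SD = V_DD − I_D R_D = 11.6 − 1.48 × 5.04 = 4.12 V.
V_SD = 4.12 V ≥ V_ov = 1.03 V, confirming saturation.

I_D = 1.48 mA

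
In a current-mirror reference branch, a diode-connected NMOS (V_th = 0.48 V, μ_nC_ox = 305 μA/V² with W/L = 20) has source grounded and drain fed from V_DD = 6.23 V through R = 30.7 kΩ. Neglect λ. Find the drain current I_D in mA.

I_D = 0.179 mA

With gate tied to drain, V_GS = V_DS ≥ V_GS − V_th, so the device is in saturation.
k_n = μ_nC_ox · (W/L) = 6.1 mA/V².
KCL at the drain: ½ k_n (V_GS − V_th)² = (V_DD − V_GS)/R.
Let x = V_GS − 0.48. Then 93.6 x² + x − 5.75 = 0, giving x = 0.243 V (positive root), so V_GS = 0.723 V.
I_D = (V_DD − V_GS)/R = (6.23 − 0.723) / 30.7 = 0.179 mA.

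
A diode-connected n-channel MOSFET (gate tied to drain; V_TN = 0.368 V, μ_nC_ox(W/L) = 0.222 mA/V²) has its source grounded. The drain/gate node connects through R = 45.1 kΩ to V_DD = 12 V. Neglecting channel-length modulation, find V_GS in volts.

V_GS = 1.80 V

With gate tied to drain, V_GS = V_DS ≥ V_GS − V_TN, so the device is in saturation.
KCL at the drain: ½ k_n (V_GS − V_TN)² = (V_DD − V_GS)/R.
Let x = V_GS − 0.368. Then 5.01 x² + x − 11.63 = 0, giving x = 1.43 V (positive root), so V_GS = 1.8 V.
I_D = (V_DD − V_GS)/R = (12 − 1.8) / 45.1 = 0.226 mA.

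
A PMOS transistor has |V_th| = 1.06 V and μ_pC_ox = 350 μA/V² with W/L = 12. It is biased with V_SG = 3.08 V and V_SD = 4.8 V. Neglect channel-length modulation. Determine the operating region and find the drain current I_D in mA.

Saturation; I_D = 8.57 mA

k_p = μ_pC_ox · (W/L) = 4.2 mA/V².
V_ov = V_SG − |V_th| = 3.08 − 1.06 = 2.02 V.
Since V_SD = 4.8 V ≥ V_ov = 2.02 V, the device is in saturation.
I_D = ½ k_p V_ov² = 0.5 × 4.2 × 2.02² = 8.57 mA.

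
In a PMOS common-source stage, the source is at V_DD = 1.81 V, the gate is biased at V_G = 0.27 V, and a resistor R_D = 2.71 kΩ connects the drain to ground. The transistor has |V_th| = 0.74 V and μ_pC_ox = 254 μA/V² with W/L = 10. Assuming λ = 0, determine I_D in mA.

V_SG = V_DD − V_G = 1.81 − 0.27 = 1.54 V, so V_ov = 1.54 − 0.74 = 0.8 V.
k_p = μ_pC_ox · (W/L) = 2.54 mA/V².
Assume saturation: I_D = ½ k_p V_ov² = 0.5 × 2.54 × 0.8² = 0.813 mA, giving V_SD = V_DD − I_D R_D = 1.81 − 0.813 × 2.71 = -0.393 V.
But -0.393 V < V_ov = 0.8 V, so the device is actually in triode.
In triode I_D = k_p[V_ov V_SD − ½ V_SD²] and I_D = (V_DD − V_SD)/R_D. Equating: 3.44 V_SD² − 6.507 V_SD + 1.81 = 0, giving V_SD = 0.339 V (the root below V_ov).
I_D = (1.81 − 0.339) / 2.71 = 0.543 mA.

I_D = 0.543 mA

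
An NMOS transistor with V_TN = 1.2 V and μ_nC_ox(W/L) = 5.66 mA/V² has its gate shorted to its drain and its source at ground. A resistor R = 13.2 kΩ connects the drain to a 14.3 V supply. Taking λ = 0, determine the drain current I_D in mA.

I_D = 0.949 mA

With gate tied to drain, V_GS = V_DS ≥ V_GS − V_TN, so the device is in saturation.
KCL at the drain: ½ k_n (V_GS − V_TN)² = (V_DD − V_GS)/R.
Let x = V_GS − 1.2. Then 37.4 x² + x − 13.1 = 0, giving x = 0.579 V (positive root), so V_GS = 1.78 V.
I_D = (V_DD − V_GS)/R = (14.3 − 1.78) / 13.2 = 0.949 mA.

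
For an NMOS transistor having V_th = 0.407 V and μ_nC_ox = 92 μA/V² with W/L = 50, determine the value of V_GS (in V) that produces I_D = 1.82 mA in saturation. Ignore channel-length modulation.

V_GS = 1.30 V

k_n = μ_nC_ox · (W/L) = 4.6 mA/V².
In saturation I_D = ½ k_n (V_GS − V_th)², so V_GS − V_th = √(2 I_D / k_n) = √(2 × 1.82 / 4.6) = 0.89 V.
V_GS = 0.407 + 0.89 = 1.3 V.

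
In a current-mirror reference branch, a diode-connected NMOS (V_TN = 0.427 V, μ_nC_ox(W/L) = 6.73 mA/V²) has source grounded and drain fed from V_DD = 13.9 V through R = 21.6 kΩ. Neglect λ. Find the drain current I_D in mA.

With gate tied to drain, V_GS = V_DS ≥ V_GS − V_TN, so the device is in saturation.
KCL at the drain: ½ k_n (V_GS − V_TN)² = (V_DD − V_GS)/R.
Let x = V_GS − 0.427. Then 72.7 x² + x − 13.47 = 0, giving x = 0.424 V (positive root), so V_GS = 0.851 V.
I_D = (V_DD − V_GS)/R = (13.9 − 0.851) / 21.6 = 0.604 mA.

I_D = 0.604 mA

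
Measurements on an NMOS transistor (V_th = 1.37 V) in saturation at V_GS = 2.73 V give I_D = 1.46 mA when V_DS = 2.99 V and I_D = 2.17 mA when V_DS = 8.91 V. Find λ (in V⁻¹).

With V_GS fixed, I_D ∝ (1 + λ V_DS) in saturation, so I_D2/I_D1 = (1 + λ V_DS2)/(1 + λ V_DS1).
2.17/1.46 = 1.486 = (1 + 8.91 λ)/(1 + 2.99 λ).
Solving: λ (I_D1 V_DS2 − I_D2 V_DS1) = I_D2 − I_D1, so λ = (2.17 − 1.46) / (1.46 × 8.91 − 2.17 × 2.99) = 0.71 / 6.52 = 0.109 V⁻¹.

λ = 0.109 V⁻¹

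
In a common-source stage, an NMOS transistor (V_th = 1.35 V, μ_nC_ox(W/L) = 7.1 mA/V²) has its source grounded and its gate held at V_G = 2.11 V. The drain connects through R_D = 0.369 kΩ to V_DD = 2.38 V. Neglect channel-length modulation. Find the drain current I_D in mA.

I_D = 2.05 mA

V_GS = V_G = 2.11 V, so V_ov = 2.11 − 1.35 = 0.76 V.
Assume saturation: I_D = ½ k_n V_ov² = 0.5 × 7.1 × 0.76² = 2.05 mA, giving V_DS = V_DD − I_D R_D = 2.38 − 2.05 × 0.369 = 1.62 V.
V_DS = 1.62 V ≥ V_ov = 0.76 V, confirming saturation.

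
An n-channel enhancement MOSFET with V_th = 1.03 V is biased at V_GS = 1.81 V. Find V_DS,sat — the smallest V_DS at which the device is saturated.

The boundary between triode and saturation is V_DS = V_GS − V_th = V_ov.
V_ov = 1.81 − 1.03 = 0.78 V.

V_DS,sat = 0.780 V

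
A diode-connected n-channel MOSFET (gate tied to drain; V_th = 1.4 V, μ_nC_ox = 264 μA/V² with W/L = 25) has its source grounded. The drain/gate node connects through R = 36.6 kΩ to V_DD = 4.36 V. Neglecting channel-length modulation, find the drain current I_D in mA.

With gate tied to drain, V_GS = V_DS ≥ V_GS − V_th, so the device is in saturation.
k_n = μ_nC_ox · (W/L) = 6.6 mA/V².
KCL at the drain: ½ k_n (V_GS − V_th)² = (V_DD − V_GS)/R.
Let x = V_GS − 1.4. Then 121 x² + x − 2.96 = 0, giving x = 0.152 V (positive root), so V_GS = 1.55 V.
I_D = (V_DD − V_GS)/R = (4.36 − 1.55) / 36.6 = 0.0767 mA.

I_D = 0.0767 mA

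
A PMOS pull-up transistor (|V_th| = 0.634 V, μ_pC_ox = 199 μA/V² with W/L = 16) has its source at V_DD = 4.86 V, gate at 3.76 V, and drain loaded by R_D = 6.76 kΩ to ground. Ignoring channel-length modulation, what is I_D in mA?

V_SG = V_DD − V_G = 4.86 − 3.76 = 1.1 V, so V_ov = 1.1 − 0.634 = 0.466 V.
k_p = μ_pC_ox · (W/L) = 3.184 mA/V².
Assume saturation: I_D = ½ k_p V_ov² = 0.5 × 3.184 × 0.466² = 0.346 mA, giving V_SD = V_DD − I_D R_D = 4.86 − 0.346 × 6.76 = 2.52 V.
V_SD = 2.52 V ≥ V_ov = 0.466 V, confirming saturation.

I_D = 0.346 mA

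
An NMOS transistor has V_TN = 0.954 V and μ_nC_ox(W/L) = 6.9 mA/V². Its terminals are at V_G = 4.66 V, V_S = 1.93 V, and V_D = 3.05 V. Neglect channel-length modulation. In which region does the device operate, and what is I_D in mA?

Triode; I_D = 9.40 mA

V_GS = V_G − V_S = 4.66 − 1.93 = 2.73 V; V_DS = V_D − V_S = 3.05 − 1.93 = 1.12 V.
V_ov = V_GS − V_TN = 2.73 − 0.954 = 1.78 V.
Since V_DS = 1.12 V < V_ov = 1.78 V, the device is in the triode region.
I_D = k_n [V_ov · V_DS − ½ V_DS²] = 6.9 × [1.78 × 1.12 − 0.5 × 1.12²] = 9.4 mA.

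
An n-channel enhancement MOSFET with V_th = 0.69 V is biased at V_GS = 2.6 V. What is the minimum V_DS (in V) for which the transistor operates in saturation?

The boundary between triode and saturation is V_DS = V_GS − V_th = V_ov.
V_ov = 2.6 − 0.69 = 1.91 V.

V_DS,sat = 1.91 V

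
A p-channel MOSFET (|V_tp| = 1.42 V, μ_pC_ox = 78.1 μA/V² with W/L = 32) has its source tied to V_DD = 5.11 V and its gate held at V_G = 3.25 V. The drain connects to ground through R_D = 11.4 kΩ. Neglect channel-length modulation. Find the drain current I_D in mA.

V_SG = V_DD − V_G = 5.11 − 3.25 = 1.86 V, so V_ov = 1.86 − 1.42 = 0.44 V.
k_p = μ_pC_ox · (W/L) = 2.499 mA/V².
Assume saturation: I_D = ½ k_p V_ov² = 0.5 × 2.499 × 0.44² = 0.242 mA, giving V_SD = V_DD − I_D R_D = 5.11 − 0.242 × 11.4 = 2.35 V.
V_SD = 2.35 V ≥ V_ov = 0.44 V, confirming saturation.

I_D = 0.242 mA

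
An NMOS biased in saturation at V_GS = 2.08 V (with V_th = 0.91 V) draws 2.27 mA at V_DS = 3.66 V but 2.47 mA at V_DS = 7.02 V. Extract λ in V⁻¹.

λ = 0.0290 V⁻¹

With V_GS fixed, I_D ∝ (1 + λ V_DS) in saturation, so I_D2/I_D1 = (1 + λ V_DS2)/(1 + λ V_DS1).
2.47/2.27 = 1.088 = (1 + 7.02 λ)/(1 + 3.66 λ).
Solving: λ (I_D1 V_DS2 − I_D2 V_DS1) = I_D2 − I_D1, so λ = (2.47 − 2.27) / (2.27 × 7.02 − 2.47 × 3.66) = 0.2 / 6.9 = 0.029 V⁻¹.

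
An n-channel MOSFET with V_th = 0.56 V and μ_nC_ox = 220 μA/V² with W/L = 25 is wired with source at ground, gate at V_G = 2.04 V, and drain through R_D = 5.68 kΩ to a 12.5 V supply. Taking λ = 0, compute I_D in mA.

I_D = 2.15 mA

V_GS = V_G = 2.04 V, so V_ov = 2.04 − 0.56 = 1.48 V.
k_n = μ_nC_ox · (W/L) = 5.5 mA/V².
Assume saturation: I_D = ½ k_n V_ov² = 0.5 × 5.5 × 1.48² = 6.02 mA, giving V_DS = V_DD − I_D R_D = 12.5 − 6.02 × 5.68 = -21.7 V.
But -21.7 V < V_ov = 1.48 V, so the device is actually in triode.
In triode I_D = k_n[V_ov V_DS − ½ V_DS²] and I_D = (V_DD − V_DS)/R_D. Equating: 15.6 V_DS² − 47.24 V_DS + 12.5 = 0, giving V_DS = 0.293 V (the root below V_ov).
I_D = (12.5 − 0.293) / 5.68 = 2.15 mA.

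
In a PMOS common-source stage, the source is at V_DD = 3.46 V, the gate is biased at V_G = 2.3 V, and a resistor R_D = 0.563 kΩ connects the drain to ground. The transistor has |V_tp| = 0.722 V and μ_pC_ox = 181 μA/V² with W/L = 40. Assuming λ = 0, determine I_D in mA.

V_SG = V_DD − V_G = 3.46 − 2.3 = 1.16 V, so V_ov = 1.16 − 0.722 = 0.438 V.
k_p = μ_pC_ox · (W/L) = 7.24 mA/V².
Assume saturation: I_D = ½ k_p V_ov² = 0.5 × 7.24 × 0.438² = 0.694 mA, giving V_SD = V_DD − I_D R_D = 3.46 − 0.694 × 0.563 = 3.07 V.
V_SD = 3.07 V ≥ V_ov = 0.438 V, confirming saturation.

I_D = 0.694 mA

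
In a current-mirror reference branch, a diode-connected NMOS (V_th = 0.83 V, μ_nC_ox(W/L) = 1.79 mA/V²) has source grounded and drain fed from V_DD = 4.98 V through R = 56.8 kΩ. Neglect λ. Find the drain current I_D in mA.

I_D = 0.0682 mA

With gate tied to drain, V_GS = V_DS ≥ V_GS − V_th, so the device is in saturation.
KCL at the drain: ½ k_n (V_GS − V_th)² = (V_DD − V_GS)/R.
Let x = V_GS − 0.83. Then 50.8 x² + x − 4.15 = 0, giving x = 0.276 V (positive root), so V_GS = 1.11 V.
I_D = (V_DD − V_GS)/R = (4.98 − 1.11) / 56.8 = 0.0682 mA.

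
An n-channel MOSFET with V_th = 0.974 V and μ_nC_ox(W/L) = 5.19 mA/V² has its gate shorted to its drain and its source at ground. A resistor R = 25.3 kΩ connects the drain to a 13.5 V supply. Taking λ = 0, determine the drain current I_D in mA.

With gate tied to drain, V_GS = V_DS ≥ V_GS − V_th, so the device is in saturation.
KCL at the drain: ½ k_n (V_GS − V_th)² = (V_DD − V_GS)/R.
Let x = V_GS − 0.974. Then 65.7 x² + x − 12.53 = 0, giving x = 0.429 V (positive root), so V_GS = 1.4 V.
I_D = (V_DD − V_GS)/R = (13.5 − 1.4) / 25.3 = 0.478 mA.

I_D = 0.478 mA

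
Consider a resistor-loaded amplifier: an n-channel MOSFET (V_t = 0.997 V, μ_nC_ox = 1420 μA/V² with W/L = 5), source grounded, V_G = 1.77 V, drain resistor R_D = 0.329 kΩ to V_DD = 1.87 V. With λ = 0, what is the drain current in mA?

I_D = 2.12 mA

V_GS = V_G = 1.77 V, so V_ov = 1.77 − 0.997 = 0.773 V.
k_n = μ_nC_ox · (W/L) = 7.1 mA/V².
Assume saturation: I_D = ½ k_n V_ov² = 0.5 × 7.1 × 0.773² = 2.12 mA, giving V_DS = V_DD − I_D R_D = 1.87 − 2.12 × 0.329 = 1.17 V.
V_DS = 1.17 V ≥ V_ov = 0.773 V, confirming saturation.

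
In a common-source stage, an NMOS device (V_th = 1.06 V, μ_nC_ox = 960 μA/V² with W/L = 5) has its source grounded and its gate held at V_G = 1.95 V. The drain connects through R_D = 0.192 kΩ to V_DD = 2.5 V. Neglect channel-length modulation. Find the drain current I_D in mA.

I_D = 1.90 mA

V_GS = V_G = 1.95 V, so V_ov = 1.95 − 1.06 = 0.89 V.
k_n = μ_nC_ox · (W/L) = 4.8 mA/V².
Assume saturation: I_D = ½ k_n V_ov² = 0.5 × 4.8 × 0.89² = 1.9 mA, giving V_DS = V_DD − I_D R_D = 2.5 − 1.9 × 0.192 = 2.14 V.
V_DS = 2.14 V ≥ V_ov = 0.89 V, confirming saturation.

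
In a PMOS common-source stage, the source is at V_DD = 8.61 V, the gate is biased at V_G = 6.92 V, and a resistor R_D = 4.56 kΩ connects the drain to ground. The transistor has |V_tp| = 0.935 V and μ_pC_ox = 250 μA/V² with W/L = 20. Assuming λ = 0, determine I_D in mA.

I_D = 1.43 mA

V_SG = V_DD − V_G = 8.61 − 6.92 = 1.69 V, so V_ov = 1.69 − 0.935 = 0.755 V.
k_p = μ_pC_ox · (W/L) = 5 mA/V².
Assume saturation: I_D = ½ k_p V_ov² = 0.5 × 5 × 0.755² = 1.43 mA, giving V_SD = V_DD − I_D R_D = 8.61 − 1.43 × 4.56 = 2.11 V.
V_SD = 2.11 V ≥ V_ov = 0.755 V, confirming saturation.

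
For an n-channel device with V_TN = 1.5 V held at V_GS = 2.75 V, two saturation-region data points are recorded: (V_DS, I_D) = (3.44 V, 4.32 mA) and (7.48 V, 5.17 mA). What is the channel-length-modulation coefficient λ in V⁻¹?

λ = 0.0585 V⁻¹

With V_GS fixed, I_D ∝ (1 + λ V_DS) in saturation, so I_D2/I_D1 = (1 + λ V_DS2)/(1 + λ V_DS1).
5.17/4.32 = 1.197 = (1 + 7.48 λ)/(1 + 3.44 λ).
Solving: λ (I_D1 V_DS2 − I_D2 V_DS1) = I_D2 − I_D1, so λ = (5.17 − 4.32) / (4.32 × 7.48 − 5.17 × 3.44) = 0.85 / 14.5 = 0.0585 V⁻¹.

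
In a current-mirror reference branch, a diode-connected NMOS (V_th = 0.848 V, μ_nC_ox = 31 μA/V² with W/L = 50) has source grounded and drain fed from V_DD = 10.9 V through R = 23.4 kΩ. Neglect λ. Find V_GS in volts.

V_GS = 1.57 V

With gate tied to drain, V_GS = V_DS ≥ V_GS − V_th, so the device is in saturation.
k_n = μ_nC_ox · (W/L) = 1.55 mA/V².
KCL at the drain: ½ k_n (V_GS − V_th)² = (V_DD − V_GS)/R.
Let x = V_GS − 0.848. Then 18.1 x² + x − 10.05 = 0, giving x = 0.717 V (positive root), so V_GS = 1.57 V.
I_D = (V_DD − V_GS)/R = (10.9 − 1.57) / 23.4 = 0.399 mA.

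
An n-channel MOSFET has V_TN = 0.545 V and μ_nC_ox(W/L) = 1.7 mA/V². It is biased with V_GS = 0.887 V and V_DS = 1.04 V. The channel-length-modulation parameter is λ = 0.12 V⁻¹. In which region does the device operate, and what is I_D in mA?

Saturation; I_D = 0.112 mA

V_ov = V_GS − V_TN = 0.887 − 0.545 = 0.342 V.
Since V_DS = 1.04 V ≥ V_ov = 0.342 V, the device is in saturation.
I_D = ½ k_n V_ov² (1 + λ V_DS) = 0.5 × 1.7 × 0.342² × (1 + 0.12 × 1.04) = 0.112 mA.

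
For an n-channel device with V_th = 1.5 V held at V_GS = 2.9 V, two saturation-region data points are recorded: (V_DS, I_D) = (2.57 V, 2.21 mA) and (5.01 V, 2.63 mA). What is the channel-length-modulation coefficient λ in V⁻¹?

With V_GS fixed, I_D ∝ (1 + λ V_DS) in saturation, so I_D2/I_D1 = (1 + λ V_DS2)/(1 + λ V_DS1).
2.63/2.21 = 1.19 = (1 + 5.01 λ)/(1 + 2.57 λ).
Solving: λ (I_D1 V_DS2 − I_D2 V_DS1) = I_D2 − I_D1, so λ = (2.63 − 2.21) / (2.21 × 5.01 − 2.63 × 2.57) = 0.42 / 4.31 = 0.0974 V⁻¹.

λ = 0.0974 V⁻¹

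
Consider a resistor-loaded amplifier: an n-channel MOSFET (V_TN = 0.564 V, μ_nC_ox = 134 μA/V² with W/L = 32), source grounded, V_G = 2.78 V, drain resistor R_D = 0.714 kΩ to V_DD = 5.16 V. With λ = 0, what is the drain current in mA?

I_D = 6.13 mA

V_GS = V_G = 2.78 V, so V_ov = 2.78 − 0.564 = 2.22 V.
k_n = μ_nC_ox · (W/L) = 4.288 mA/V².
Assume saturation: I_D = ½ k_n V_ov² = 0.5 × 4.288 × 2.22² = 10.5 mA, giving V_DS = V_DD − I_D R_D = 5.16 − 10.5 × 0.714 = -2.36 V.
But -2.36 V < V_ov = 2.22 V, so the device is actually in triode.
In triode I_D = k_n[V_ov V_DS − ½ V_DS²] and I_D = (V_DD − V_DS)/R_D. Equating: 1.53 V_DS² − 7.785 V_DS + 5.16 = 0, giving V_DS = 0.784 V (the root below V_ov).
I_D = (5.16 − 0.784) / 0.714 = 6.13 mA.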